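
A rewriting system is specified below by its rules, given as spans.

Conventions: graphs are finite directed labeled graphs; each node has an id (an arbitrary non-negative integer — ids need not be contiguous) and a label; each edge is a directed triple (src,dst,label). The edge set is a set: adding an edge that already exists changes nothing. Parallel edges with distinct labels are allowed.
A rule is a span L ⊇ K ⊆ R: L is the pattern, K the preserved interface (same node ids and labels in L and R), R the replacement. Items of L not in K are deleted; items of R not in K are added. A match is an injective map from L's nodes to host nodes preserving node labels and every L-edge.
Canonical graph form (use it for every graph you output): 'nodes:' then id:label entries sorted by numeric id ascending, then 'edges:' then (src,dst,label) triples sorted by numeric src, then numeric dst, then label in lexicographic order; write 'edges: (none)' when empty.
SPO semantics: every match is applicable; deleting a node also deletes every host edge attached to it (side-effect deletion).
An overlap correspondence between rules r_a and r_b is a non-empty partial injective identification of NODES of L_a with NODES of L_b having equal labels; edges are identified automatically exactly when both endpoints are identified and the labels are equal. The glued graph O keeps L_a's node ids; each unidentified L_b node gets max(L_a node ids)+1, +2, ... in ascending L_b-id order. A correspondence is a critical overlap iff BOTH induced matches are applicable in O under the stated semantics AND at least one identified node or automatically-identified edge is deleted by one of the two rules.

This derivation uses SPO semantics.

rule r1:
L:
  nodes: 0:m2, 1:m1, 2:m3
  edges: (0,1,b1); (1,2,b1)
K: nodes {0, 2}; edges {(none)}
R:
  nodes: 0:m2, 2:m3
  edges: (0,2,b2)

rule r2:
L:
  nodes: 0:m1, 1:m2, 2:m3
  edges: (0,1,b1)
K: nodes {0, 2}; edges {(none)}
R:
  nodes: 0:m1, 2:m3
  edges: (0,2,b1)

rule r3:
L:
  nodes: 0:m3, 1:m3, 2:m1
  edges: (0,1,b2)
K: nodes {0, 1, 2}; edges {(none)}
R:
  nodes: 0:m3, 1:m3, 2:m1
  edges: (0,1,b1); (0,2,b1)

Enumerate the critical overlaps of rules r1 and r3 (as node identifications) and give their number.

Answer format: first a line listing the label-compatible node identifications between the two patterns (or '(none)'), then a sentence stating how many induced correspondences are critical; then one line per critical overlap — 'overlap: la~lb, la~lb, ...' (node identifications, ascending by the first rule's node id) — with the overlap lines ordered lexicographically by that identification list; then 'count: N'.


label-compatible node identifications between L(r1) and L(r3): 1~2, 2~0, 2~1
3 of the induced correspondences are critical overlaps of r1 and r3.
overlap: 1~2
overlap: 1~2, 2~0
overlap: 1~2, 2~1
count: 3


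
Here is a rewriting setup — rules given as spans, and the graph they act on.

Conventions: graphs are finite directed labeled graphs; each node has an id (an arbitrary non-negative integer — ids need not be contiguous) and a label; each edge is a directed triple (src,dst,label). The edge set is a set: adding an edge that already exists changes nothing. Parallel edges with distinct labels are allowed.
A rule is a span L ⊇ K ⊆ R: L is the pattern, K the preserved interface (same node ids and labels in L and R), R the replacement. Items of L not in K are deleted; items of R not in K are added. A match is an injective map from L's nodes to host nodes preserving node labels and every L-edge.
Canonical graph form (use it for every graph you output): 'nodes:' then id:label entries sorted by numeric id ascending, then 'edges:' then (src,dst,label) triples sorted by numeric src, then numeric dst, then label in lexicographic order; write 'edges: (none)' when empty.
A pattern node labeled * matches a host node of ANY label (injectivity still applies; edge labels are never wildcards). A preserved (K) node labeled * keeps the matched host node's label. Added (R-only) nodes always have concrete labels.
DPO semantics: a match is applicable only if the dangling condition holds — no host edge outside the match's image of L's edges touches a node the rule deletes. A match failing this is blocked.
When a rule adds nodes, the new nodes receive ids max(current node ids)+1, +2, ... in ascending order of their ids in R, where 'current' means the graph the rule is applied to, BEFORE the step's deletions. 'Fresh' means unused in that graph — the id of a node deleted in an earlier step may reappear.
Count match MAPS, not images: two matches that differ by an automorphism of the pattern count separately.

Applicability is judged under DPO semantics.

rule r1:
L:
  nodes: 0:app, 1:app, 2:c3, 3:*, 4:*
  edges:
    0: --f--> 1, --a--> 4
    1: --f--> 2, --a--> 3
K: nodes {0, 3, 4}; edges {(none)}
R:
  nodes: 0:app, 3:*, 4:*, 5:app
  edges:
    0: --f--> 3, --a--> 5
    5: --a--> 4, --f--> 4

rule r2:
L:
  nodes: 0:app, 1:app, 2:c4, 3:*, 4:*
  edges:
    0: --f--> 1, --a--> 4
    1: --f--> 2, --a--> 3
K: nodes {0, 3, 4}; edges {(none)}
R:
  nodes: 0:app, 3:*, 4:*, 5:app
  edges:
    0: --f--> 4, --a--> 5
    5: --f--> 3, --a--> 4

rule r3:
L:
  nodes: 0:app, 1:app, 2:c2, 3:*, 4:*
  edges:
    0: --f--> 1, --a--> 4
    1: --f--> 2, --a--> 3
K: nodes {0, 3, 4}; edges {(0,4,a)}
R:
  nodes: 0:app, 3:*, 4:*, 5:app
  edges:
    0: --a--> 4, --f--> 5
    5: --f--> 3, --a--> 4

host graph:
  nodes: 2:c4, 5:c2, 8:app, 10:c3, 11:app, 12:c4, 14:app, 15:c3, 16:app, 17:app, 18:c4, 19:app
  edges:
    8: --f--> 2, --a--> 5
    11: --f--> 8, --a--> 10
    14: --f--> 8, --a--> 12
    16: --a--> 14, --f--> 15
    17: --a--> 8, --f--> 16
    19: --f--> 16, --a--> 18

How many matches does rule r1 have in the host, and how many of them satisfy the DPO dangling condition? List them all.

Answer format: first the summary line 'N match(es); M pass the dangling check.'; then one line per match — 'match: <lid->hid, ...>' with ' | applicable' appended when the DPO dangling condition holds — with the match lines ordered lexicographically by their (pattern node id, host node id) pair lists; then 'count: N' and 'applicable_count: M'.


2 match(es); 0 pass the dangling check.
match: 0->17, 1->16, 2->15, 3->14, 4->8
match: 0->19, 1->16, 2->15, 3->14, 4->18
count: 2
applicable_count: 0


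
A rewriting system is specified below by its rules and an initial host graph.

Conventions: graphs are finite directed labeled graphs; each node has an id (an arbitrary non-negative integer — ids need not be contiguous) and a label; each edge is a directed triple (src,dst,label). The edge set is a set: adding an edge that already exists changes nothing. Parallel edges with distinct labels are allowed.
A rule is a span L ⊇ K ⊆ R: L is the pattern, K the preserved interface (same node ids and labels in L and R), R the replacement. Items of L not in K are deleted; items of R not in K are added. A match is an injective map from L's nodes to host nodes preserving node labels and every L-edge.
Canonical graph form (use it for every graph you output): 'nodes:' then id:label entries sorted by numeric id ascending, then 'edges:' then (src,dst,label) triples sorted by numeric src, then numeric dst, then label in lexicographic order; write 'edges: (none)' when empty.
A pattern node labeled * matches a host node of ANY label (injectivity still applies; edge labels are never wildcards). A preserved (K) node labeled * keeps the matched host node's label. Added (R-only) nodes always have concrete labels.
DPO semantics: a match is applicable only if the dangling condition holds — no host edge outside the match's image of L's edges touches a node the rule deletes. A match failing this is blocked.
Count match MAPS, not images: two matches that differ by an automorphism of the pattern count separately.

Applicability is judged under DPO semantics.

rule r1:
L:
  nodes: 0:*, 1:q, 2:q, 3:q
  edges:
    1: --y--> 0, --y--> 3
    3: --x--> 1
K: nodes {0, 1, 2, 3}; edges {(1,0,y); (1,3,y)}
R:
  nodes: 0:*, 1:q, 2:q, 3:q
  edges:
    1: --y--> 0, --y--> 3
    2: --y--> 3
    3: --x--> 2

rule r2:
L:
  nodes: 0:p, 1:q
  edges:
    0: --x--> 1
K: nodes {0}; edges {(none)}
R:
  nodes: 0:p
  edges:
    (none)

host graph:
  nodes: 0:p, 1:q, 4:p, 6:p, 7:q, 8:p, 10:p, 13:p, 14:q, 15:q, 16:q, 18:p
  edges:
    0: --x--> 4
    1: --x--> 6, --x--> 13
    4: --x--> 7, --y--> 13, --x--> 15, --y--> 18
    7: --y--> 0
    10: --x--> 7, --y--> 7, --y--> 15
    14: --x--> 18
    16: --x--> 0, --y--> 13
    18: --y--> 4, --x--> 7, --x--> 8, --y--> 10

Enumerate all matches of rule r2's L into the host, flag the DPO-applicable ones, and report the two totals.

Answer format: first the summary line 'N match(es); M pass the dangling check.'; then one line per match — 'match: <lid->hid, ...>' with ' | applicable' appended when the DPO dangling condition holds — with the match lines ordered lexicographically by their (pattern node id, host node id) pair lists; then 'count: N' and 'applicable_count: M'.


4 match(es); 0 pass the dangling check.
match: 0->4, 1->7
match: 0->4, 1->15
match: 0->10, 1->7
match: 0->18, 1->7
count: 4
applicable_count: 0


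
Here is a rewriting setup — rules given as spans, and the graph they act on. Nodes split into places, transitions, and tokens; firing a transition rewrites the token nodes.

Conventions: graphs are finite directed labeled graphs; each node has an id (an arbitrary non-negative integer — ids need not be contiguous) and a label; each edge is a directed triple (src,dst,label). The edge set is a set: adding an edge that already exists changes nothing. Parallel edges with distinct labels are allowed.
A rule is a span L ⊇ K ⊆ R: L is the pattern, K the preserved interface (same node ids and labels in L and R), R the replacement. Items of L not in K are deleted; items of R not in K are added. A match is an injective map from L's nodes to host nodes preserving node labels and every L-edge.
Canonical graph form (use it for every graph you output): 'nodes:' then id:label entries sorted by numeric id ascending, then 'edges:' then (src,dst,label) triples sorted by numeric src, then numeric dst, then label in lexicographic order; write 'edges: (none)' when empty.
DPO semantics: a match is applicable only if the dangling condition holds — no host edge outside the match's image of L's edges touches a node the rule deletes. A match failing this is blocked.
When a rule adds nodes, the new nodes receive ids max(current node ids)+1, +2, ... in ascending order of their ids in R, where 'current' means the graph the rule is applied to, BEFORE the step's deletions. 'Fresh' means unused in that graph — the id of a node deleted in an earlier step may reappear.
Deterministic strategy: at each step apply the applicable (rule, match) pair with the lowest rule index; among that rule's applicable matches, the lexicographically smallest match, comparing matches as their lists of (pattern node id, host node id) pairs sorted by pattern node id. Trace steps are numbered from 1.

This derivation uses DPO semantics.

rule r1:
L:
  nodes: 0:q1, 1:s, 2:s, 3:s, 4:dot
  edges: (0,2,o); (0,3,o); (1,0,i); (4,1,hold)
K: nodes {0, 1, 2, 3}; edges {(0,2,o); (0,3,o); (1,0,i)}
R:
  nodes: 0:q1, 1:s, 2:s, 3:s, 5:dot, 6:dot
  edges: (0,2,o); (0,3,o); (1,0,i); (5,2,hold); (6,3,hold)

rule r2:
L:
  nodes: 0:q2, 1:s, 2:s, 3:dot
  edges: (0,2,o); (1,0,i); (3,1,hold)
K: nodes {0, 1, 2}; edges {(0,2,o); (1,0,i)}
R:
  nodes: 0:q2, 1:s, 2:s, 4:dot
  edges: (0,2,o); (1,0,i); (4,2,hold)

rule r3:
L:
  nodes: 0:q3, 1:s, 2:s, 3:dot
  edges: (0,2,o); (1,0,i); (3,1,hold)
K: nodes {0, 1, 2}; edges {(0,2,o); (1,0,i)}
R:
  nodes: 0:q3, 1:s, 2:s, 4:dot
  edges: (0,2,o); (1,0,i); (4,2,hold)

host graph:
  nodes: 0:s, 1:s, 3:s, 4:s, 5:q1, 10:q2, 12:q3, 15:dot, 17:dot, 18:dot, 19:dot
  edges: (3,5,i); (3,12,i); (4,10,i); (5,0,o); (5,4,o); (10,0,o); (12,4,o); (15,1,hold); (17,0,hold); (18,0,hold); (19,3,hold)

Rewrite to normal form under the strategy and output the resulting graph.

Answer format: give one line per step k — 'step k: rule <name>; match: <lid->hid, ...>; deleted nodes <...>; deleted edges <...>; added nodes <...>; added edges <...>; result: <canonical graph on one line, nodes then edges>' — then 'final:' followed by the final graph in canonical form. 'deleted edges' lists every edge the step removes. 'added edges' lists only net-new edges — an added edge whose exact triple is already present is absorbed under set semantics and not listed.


step 1: rule r1; match: 0->5, 1->3, 2->0, 3->4, 4->19; deleted nodes 19; deleted edges (19,3,hold); added nodes 20, 21; added edges (20,0,hold); (21,4,hold); result: nodes: 0:s, 1:s, 3:s, 4:s, 5:q1, 10:q2, 12:q3, 15:dot, 17:dot, 18:dot, 20:dot, 21:dot edges: (3,5,i); (3,12,i); (4,10,i); (5,0,o); (5,4,o); (10,0,o); (12,4,o); (15,1,hold); (17,0,hold); (18,0,hold); (20,0,hold); (21,4,hold)
step 2: rule r2; match: 0->10, 1->4, 2->0, 3->21; deleted nodes 21; deleted edges (21,4,hold); added nodes 22; added edges (22,0,hold); result: nodes: 0:s, 1:s, 3:s, 4:s, 5:q1, 10:q2, 12:q3, 15:dot, 17:dot, 18:dot, 20:dot, 22:dot edges: (3,5,i); (3,12,i); (4,10,i); (5,0,o); (5,4,o); (10,0,o); (12,4,o); (15,1,hold); (17,0,hold); (18,0,hold); (20,0,hold); (22,0,hold)
final:
nodes: 0:s, 1:s, 3:s, 4:s, 5:q1, 10:q2, 12:q3, 15:dot, 17:dot, 18:dot, 20:dot, 22:dot
edges: (3,5,i); (3,12,i); (4,10,i); (5,0,o); (5,4,o); (10,0,o); (12,4,o); (15,1,hold); (17,0,hold); (18,0,hold); (20,0,hold); (22,0,hold)


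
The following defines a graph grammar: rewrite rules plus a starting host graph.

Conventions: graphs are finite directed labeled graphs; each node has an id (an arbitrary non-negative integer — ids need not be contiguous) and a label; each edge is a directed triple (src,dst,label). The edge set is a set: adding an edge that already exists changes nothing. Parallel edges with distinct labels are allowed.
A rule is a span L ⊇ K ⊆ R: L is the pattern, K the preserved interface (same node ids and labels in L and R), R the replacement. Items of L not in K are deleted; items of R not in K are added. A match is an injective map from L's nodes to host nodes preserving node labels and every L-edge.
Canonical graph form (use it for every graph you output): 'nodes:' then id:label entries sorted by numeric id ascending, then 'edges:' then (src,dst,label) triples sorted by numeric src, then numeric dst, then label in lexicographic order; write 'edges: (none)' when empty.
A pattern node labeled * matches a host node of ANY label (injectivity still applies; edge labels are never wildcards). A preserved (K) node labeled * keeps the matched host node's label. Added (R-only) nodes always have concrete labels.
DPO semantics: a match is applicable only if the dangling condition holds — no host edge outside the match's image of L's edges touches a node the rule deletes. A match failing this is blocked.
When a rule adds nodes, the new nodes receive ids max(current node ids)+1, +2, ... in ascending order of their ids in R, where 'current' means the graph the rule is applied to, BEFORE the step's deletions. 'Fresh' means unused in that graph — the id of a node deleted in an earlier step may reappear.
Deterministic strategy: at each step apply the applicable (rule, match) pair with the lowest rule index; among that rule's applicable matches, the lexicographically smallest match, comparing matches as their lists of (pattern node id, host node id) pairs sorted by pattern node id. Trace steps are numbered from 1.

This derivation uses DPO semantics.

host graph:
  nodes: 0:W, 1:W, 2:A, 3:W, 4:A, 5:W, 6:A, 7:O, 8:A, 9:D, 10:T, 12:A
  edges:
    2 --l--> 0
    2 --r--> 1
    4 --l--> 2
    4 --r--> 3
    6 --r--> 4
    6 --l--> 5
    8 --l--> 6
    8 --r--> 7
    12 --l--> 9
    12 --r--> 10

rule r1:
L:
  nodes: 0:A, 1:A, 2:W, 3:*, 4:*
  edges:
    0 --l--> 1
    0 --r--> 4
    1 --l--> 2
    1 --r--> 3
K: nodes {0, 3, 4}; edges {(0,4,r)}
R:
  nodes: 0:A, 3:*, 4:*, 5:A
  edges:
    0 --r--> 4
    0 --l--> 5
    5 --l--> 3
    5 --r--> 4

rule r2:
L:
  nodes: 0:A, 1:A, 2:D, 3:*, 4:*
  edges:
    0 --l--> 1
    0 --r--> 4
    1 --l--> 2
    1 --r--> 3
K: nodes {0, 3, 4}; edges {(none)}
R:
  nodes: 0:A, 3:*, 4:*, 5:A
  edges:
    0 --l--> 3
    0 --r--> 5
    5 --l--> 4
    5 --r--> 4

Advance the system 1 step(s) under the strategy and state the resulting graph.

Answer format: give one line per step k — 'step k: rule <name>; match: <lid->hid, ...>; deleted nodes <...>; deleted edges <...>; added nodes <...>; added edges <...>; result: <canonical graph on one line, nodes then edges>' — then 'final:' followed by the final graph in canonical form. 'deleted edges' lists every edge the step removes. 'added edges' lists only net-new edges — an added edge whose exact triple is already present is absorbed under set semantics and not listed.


step 1: rule r1; match: 0->4, 1->2, 2->0, 3->1, 4->3; deleted nodes 0, 2; deleted edges (2,0,l); (2,1,r); (4,2,l); added nodes 13; added edges (4,13,l); (13,1,l); (13,3,r); result: nodes: 1:W, 3:W, 4:A, 5:W, 6:A, 7:O, 8:A, 9:D, 10:T, 12:A, 13:A edges: (4,3,r); (4,13,l); (6,4,r); (6,5,l); (8,6,l); (8,7,r); (12,9,l); (12,10,r); (13,1,l); (13,3,r)
final:
nodes: 1:W, 3:W, 4:A, 5:W, 6:A, 7:O, 8:A, 9:D, 10:T, 12:A, 13:A
edges: (4,3,r); (4,13,l); (6,4,r); (6,5,l); (8,6,l); (8,7,r); (12,9,l); (12,10,r); (13,1,l); (13,3,r)


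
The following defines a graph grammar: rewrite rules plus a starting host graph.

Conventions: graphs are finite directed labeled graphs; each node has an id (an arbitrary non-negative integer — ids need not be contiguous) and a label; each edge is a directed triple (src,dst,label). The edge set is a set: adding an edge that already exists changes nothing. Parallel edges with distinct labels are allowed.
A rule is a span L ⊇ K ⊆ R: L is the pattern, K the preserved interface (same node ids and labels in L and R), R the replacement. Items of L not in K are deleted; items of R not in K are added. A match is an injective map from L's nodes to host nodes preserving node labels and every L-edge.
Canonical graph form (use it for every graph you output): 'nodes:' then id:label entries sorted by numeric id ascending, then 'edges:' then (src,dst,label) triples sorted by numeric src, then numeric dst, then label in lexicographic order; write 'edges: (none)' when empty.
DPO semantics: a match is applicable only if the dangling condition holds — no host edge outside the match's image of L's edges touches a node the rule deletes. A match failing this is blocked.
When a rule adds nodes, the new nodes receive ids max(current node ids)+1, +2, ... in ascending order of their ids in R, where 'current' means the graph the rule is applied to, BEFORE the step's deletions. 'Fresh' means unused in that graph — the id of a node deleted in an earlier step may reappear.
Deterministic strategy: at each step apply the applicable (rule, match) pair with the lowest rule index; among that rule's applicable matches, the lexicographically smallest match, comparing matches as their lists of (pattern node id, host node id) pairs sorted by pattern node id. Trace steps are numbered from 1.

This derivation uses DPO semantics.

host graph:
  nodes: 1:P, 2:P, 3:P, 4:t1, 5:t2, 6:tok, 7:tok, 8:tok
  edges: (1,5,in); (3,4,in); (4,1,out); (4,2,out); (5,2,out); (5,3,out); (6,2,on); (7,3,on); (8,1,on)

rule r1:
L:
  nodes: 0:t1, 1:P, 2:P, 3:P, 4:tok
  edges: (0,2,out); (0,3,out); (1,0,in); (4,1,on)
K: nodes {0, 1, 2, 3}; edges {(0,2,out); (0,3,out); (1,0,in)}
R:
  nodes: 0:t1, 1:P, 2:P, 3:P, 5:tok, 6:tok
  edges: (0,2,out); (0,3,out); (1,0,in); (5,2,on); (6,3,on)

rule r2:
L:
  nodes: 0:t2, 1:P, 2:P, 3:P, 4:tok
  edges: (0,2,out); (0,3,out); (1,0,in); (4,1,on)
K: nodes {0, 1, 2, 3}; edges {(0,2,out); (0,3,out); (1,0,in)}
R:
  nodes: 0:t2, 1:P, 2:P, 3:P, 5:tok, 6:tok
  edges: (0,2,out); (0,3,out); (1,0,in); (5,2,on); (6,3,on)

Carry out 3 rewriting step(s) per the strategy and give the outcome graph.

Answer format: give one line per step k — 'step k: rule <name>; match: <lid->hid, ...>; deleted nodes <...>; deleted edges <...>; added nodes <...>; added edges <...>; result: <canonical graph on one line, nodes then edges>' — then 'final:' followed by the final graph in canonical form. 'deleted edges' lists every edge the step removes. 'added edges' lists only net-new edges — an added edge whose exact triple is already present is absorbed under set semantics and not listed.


step 1: rule r1; match: 0->4, 1->3, 2->1, 3->2, 4->7; deleted nodes 7; deleted edges (7,3,on); added nodes 9, 10; added edges (9,1,on); (10,2,on); result: nodes: 1:P, 2:P, 3:P, 4:t1, 5:t2, 6:tok, 8:tok, 9:tok, 10:tok edges: (1,5,in); (3,4,in); (4,1,out); (4,2,out); (5,2,out); (5,3,out); (6,2,on); (8,1,on); (9,1,on); (10,2,on)
step 2: rule r2; match: 0->5, 1->1, 2->2, 3->3, 4->8; deleted nodes 8; deleted edges (8,1,on); added nodes 11, 12; added edges (11,2,on); (12,3,on); result: nodes: 1:P, 2:P, 3:P, 4:t1, 5:t2, 6:tok, 9:tok, 10:tok, 11:tok, 12:tok edges: (1,5,in); (3,4,in); (4,1,out); (4,2,out); (5,2,out); (5,3,out); (6,2,on); (9,1,on); (10,2,on); (11,2,on); (12,3,on)
step 3: rule r1; match: 0->4, 1->3, 2->1, 3->2, 4->12; deleted nodes 12; deleted edges (12,3,on); added nodes 13, 14; added edges (13,1,on); (14,2,on); result: nodes: 1:P, 2:P, 3:P, 4:t1, 5:t2, 6:tok, 9:tok, 10:tok, 11:tok, 13:tok, 14:tok edges: (1,5,in); (3,4,in); (4,1,out); (4,2,out); (5,2,out); (5,3,out); (6,2,on); (9,1,on); (10,2,on); (11,2,on); (13,1,on); (14,2,on)
final:
nodes: 1:P, 2:P, 3:P, 4:t1, 5:t2, 6:tok, 9:tok, 10:tok, 11:tok, 13:tok, 14:tok
edges: (1,5,in); (3,4,in); (4,1,out); (4,2,out); (5,2,out); (5,3,out); (6,2,on); (9,1,on); (10,2,on); (11,2,on); (13,1,on); (14,2,on)


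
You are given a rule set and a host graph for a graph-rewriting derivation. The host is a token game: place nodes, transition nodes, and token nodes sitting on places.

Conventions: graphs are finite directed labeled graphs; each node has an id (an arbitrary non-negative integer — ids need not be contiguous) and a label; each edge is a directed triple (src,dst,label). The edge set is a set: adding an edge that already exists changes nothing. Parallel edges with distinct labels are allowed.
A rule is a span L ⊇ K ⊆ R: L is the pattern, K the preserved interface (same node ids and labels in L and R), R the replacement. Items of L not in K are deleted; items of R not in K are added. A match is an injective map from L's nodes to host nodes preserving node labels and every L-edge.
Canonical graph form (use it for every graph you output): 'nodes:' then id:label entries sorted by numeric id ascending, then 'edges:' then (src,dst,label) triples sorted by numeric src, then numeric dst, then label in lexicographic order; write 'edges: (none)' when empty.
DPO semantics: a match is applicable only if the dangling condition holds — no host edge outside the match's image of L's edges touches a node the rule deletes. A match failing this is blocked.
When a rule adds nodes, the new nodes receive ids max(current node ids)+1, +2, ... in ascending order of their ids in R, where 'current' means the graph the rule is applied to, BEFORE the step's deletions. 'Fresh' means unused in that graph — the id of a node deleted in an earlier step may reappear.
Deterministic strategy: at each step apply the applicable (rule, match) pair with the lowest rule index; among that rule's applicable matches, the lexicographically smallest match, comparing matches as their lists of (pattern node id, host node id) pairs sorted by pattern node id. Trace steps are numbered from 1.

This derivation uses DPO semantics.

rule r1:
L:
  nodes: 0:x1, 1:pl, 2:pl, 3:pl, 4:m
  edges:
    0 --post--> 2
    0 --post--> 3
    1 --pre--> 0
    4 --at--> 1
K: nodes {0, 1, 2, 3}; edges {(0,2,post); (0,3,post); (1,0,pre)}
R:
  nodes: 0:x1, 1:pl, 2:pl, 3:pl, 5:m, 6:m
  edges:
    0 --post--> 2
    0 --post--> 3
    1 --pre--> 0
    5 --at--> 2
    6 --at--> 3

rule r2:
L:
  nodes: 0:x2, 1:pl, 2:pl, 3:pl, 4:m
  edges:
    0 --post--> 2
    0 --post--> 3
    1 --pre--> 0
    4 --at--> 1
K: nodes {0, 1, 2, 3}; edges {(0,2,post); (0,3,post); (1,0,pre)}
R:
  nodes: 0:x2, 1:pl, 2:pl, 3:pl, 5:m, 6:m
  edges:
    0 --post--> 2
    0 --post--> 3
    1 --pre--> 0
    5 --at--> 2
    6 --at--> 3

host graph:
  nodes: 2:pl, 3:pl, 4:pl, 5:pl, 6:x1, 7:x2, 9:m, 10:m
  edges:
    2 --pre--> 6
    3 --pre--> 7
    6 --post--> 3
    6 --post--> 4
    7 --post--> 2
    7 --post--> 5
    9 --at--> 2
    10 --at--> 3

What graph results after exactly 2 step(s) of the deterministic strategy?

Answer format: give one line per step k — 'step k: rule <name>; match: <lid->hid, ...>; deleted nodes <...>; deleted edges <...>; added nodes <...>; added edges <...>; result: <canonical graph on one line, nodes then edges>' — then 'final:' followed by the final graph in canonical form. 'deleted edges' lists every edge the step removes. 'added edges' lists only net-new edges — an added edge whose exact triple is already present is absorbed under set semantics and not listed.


step 1: rule r1; match: 0->6, 1->2, 2->3, 3->4, 4->9; deleted nodes 9; deleted edges (9,2,at); added nodes 11, 12; added edges (11,3,at); (12,4,at); result: nodes: 2:pl, 3:pl, 4:pl, 5:pl, 6:x1, 7:x2, 10:m, 11:m, 12:m edges: (2,6,pre); (3,7,pre); (6,3,post); (6,4,post); (7,2,post); (7,5,post); (10,3,at); (11,3,at); (12,4,at)
step 2: rule r2; match: 0->7, 1->3, 2->2, 3->5, 4->10; deleted nodes 10; deleted edges (10,3,at); added nodes 13, 14; added edges (13,2,at); (14,5,at); result: nodes: 2:pl, 3:pl, 4:pl, 5:pl, 6:x1, 7:x2, 11:m, 12:m, 13:m, 14:m edges: (2,6,pre); (3,7,pre); (6,3,post); (6,4,post); (7,2,post); (7,5,post); (11,3,at); (12,4,at); (13,2,at); (14,5,at)
final:
nodes: 2:pl, 3:pl, 4:pl, 5:pl, 6:x1, 7:x2, 11:m, 12:m, 13:m, 14:m
edges: (2,6,pre); (3,7,pre); (6,3,post); (6,4,post); (7,2,post); (7,5,post); (11,3,at); (12,4,at); (13,2,at); (14,5,at)


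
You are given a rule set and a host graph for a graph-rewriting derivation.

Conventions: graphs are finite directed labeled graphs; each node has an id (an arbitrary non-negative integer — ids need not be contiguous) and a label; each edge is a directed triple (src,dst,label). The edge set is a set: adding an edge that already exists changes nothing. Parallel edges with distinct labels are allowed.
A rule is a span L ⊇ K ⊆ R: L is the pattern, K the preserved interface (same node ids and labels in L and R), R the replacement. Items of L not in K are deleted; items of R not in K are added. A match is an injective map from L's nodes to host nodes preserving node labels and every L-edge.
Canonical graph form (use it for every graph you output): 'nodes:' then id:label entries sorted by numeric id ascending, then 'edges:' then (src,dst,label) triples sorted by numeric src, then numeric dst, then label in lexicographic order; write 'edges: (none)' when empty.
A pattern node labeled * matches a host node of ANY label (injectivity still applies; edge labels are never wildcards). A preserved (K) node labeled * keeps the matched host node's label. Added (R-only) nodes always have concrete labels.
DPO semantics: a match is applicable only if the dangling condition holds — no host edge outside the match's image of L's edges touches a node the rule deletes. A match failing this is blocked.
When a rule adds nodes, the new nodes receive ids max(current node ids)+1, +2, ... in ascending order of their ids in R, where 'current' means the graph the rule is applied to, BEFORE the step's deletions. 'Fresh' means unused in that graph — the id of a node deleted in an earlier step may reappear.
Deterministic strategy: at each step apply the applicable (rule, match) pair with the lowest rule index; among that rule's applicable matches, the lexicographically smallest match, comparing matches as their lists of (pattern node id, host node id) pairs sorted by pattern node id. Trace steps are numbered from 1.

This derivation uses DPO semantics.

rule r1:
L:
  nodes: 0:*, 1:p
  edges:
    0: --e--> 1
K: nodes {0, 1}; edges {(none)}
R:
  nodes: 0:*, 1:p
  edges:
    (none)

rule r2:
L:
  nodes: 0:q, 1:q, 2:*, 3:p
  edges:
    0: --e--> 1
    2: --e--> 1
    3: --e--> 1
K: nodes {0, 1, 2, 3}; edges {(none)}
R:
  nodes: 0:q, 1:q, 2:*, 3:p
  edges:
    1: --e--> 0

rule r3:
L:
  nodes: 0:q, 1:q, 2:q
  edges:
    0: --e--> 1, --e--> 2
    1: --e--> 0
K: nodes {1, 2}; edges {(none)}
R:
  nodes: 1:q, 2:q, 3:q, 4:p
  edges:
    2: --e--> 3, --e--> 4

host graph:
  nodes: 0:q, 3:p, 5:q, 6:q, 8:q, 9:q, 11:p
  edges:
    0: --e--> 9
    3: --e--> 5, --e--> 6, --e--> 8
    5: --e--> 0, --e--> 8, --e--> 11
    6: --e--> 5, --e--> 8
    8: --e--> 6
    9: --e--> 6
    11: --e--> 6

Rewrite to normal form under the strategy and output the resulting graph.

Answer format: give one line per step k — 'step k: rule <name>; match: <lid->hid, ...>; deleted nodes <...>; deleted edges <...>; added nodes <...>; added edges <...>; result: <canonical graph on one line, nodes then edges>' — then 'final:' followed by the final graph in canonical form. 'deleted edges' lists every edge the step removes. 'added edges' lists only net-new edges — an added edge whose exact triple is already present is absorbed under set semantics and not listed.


step 1: rule r1; match: 0->5, 1->11; deleted nodes (none); deleted edges (5,11,e); added nodes (none); added edges (none); result: nodes: 0:q, 3:p, 5:q, 6:q, 8:q, 9:q, 11:p edges: (0,9,e); (3,5,e); (3,6,e); (3,8,e); (5,0,e); (5,8,e); (6,5,e); (6,8,e); (8,6,e); (9,6,e); (11,6,e)
step 2: rule r2; match: 0->5, 1->8, 2->6, 3->3; deleted nodes (none); deleted edges (3,8,e); (5,8,e); (6,8,e); added nodes (none); added edges (8,5,e); result: nodes: 0:q, 3:p, 5:q, 6:q, 8:q, 9:q, 11:p edges: (0,9,e); (3,5,e); (3,6,e); (5,0,e); (6,5,e); (8,5,e); (8,6,e); (9,6,e); (11,6,e)
step 3: rule r2; match: 0->6, 1->5, 2->8, 3->3; deleted nodes (none); deleted edges (3,5,e); (6,5,e); (8,5,e); added nodes (none); added edges (5,6,e); result: nodes: 0:q, 3:p, 5:q, 6:q, 8:q, 9:q, 11:p edges: (0,9,e); (3,6,e); (5,0,e); (5,6,e); (8,6,e); (9,6,e); (11,6,e)
step 4: rule r2; match: 0->5, 1->6, 2->3, 3->11; deleted nodes (none); deleted edges (3,6,e); (5,6,e); (11,6,e); added nodes (none); added edges (6,5,e); result: nodes: 0:q, 3:p, 5:q, 6:q, 8:q, 9:q, 11:p edges: (0,9,e); (5,0,e); (6,5,e); (8,6,e); (9,6,e)
final:
nodes: 0:q, 3:p, 5:q, 6:q, 8:q, 9:q, 11:p
edges: (0,9,e); (5,0,e); (6,5,e); (8,6,e); (9,6,e)


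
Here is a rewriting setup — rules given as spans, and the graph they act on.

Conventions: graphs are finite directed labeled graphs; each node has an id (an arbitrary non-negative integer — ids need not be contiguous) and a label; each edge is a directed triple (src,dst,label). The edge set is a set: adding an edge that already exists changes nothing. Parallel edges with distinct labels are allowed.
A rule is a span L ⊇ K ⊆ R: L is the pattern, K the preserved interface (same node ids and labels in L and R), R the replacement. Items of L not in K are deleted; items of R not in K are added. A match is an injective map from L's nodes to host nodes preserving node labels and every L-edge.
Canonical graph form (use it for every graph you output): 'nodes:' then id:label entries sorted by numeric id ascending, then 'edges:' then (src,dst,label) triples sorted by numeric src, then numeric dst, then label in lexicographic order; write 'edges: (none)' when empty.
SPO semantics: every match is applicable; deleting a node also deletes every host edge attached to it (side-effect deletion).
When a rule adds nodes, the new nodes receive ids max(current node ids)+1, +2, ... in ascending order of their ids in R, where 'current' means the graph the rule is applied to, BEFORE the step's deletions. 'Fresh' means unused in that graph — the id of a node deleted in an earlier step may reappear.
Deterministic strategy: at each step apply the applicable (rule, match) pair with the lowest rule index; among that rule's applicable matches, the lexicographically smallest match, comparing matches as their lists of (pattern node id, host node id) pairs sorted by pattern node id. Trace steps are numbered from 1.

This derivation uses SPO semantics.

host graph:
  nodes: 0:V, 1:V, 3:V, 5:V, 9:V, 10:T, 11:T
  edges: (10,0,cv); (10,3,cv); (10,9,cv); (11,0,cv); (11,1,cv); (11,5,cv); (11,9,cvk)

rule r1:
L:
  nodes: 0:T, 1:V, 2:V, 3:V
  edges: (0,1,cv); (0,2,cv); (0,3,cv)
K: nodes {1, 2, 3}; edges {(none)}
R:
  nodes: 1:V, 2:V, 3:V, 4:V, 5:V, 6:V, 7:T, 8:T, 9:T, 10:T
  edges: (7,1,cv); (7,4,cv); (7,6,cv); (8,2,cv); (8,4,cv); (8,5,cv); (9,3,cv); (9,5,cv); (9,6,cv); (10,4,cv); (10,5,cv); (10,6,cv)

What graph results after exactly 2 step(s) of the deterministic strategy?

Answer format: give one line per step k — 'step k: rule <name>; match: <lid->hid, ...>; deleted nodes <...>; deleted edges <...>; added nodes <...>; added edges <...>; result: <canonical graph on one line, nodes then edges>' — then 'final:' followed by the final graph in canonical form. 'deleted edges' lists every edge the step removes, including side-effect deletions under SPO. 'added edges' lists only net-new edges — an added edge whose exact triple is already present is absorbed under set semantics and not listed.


step 1: rule r1; match: 0->10, 1->0, 2->3, 3->9; deleted nodes 10; deleted edges (10,0,cv); (10,3,cv); (10,9,cv); added nodes 12, 13, 14, 15, 16, 17, 18; added edges (15,0,cv); (15,12,cv); (15,14,cv); (16,3,cv); (16,12,cv); (16,13,cv); (17,9,cv); (17,13,cv); (17,14,cv); (18,12,cv); (18,13,cv); (18,14,cv); result: nodes: 0:V, 1:V, 3:V, 5:V, 9:V, 11:T, 12:V, 13:V, 14:V, 15:T, 16:T, 17:T, 18:T edges: (11,0,cv); (11,1,cv); (11,5,cv); (11,9,cvk); (15,0,cv); (15,12,cv); (15,14,cv); (16,3,cv); (16,12,cv); (16,13,cv); (17,9,cv); (17,13,cv); (17,14,cv); (18,12,cv); (18,13,cv); (18,14,cv)
step 2: rule r1; match: 0->11, 1->0, 2->1, 3->5; deleted nodes 11; deleted edges (11,0,cv); (11,1,cv); (11,5,cv); (11,9,cvk); added nodes 19, 20, 21, 22, 23, 24, 25; added edges (22,0,cv); (22,19,cv); (22,21,cv); (23,1,cv); (23,19,cv); (23,20,cv); (24,5,cv); (24,20,cv); (24,21,cv); (25,19,cv); (25,20,cv); (25,21,cv); result: nodes: 0:V, 1:V, 3:V, 5:V, 9:V, 12:V, 13:V, 14:V, 15:T, 16:T, 17:T, 18:T, 19:V, 20:V, 21:V, 22:T, 23:T, 24:T, 25:T edges: (15,0,cv); (15,12,cv); (15,14,cv); (16,3,cv); (16,12,cv); (16,13,cv); (17,9,cv); (17,13,cv); (17,14,cv); (18,12,cv); (18,13,cv); (18,14,cv); (22,0,cv); (22,19,cv); (22,21,cv); (23,1,cv); (23,19,cv); (23,20,cv); (24,5,cv); (24,20,cv); (24,21,cv); (25,19,cv); (25,20,cv); (25,21,cv)
final:
nodes: 0:V, 1:V, 3:V, 5:V, 9:V, 12:V, 13:V, 14:V, 15:T, 16:T, 17:T, 18:T, 19:V, 20:V, 21:V, 22:T, 23:T, 24:T, 25:T
edges: (15,0,cv); (15,12,cv); (15,14,cv); (16,3,cv); (16,12,cv); (16,13,cv); (17,9,cv); (17,13,cv); (17,14,cv); (18,12,cv); (18,13,cv); (18,14,cv); (22,0,cv); (22,19,cv); (22,21,cv); (23,1,cv); (23,19,cv); (23,20,cv); (24,5,cv); (24,20,cv); (24,21,cv); (25,19,cv); (25,20,cv); (25,21,cv)


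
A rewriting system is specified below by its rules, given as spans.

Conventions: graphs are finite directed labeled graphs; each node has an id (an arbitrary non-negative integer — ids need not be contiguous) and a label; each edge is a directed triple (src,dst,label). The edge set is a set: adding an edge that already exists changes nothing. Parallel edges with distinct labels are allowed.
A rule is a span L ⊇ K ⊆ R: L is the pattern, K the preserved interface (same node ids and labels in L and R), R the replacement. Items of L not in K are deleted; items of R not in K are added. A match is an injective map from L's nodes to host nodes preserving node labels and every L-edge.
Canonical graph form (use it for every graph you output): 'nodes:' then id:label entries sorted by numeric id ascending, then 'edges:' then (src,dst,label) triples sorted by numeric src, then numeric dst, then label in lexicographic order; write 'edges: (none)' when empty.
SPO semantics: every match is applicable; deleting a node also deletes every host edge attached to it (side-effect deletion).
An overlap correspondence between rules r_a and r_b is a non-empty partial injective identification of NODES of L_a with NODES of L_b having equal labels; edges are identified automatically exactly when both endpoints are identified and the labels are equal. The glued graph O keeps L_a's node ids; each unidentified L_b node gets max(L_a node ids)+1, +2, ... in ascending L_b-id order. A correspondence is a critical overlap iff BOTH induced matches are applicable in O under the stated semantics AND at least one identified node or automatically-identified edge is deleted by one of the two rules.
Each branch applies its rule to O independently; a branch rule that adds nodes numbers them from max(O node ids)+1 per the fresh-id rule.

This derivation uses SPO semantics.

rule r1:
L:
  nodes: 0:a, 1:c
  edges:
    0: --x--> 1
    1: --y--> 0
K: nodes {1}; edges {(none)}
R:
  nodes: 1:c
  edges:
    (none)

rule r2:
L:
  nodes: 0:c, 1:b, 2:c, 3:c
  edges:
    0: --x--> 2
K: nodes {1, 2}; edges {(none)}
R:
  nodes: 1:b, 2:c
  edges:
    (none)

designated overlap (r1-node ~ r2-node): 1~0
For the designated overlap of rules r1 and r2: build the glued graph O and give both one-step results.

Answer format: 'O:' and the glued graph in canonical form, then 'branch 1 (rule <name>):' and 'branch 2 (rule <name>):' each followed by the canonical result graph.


O:
nodes: 0:a, 1:c, 2:b, 3:c, 4:c
edges: (0,1,x); (1,0,y); (1,3,x)
branch 1 (rule r1):
nodes: 1:c, 2:b, 3:c, 4:c
edges: (1,3,x)
branch 2 (rule r2):
nodes: 0:a, 2:b, 3:c
edges: (none)


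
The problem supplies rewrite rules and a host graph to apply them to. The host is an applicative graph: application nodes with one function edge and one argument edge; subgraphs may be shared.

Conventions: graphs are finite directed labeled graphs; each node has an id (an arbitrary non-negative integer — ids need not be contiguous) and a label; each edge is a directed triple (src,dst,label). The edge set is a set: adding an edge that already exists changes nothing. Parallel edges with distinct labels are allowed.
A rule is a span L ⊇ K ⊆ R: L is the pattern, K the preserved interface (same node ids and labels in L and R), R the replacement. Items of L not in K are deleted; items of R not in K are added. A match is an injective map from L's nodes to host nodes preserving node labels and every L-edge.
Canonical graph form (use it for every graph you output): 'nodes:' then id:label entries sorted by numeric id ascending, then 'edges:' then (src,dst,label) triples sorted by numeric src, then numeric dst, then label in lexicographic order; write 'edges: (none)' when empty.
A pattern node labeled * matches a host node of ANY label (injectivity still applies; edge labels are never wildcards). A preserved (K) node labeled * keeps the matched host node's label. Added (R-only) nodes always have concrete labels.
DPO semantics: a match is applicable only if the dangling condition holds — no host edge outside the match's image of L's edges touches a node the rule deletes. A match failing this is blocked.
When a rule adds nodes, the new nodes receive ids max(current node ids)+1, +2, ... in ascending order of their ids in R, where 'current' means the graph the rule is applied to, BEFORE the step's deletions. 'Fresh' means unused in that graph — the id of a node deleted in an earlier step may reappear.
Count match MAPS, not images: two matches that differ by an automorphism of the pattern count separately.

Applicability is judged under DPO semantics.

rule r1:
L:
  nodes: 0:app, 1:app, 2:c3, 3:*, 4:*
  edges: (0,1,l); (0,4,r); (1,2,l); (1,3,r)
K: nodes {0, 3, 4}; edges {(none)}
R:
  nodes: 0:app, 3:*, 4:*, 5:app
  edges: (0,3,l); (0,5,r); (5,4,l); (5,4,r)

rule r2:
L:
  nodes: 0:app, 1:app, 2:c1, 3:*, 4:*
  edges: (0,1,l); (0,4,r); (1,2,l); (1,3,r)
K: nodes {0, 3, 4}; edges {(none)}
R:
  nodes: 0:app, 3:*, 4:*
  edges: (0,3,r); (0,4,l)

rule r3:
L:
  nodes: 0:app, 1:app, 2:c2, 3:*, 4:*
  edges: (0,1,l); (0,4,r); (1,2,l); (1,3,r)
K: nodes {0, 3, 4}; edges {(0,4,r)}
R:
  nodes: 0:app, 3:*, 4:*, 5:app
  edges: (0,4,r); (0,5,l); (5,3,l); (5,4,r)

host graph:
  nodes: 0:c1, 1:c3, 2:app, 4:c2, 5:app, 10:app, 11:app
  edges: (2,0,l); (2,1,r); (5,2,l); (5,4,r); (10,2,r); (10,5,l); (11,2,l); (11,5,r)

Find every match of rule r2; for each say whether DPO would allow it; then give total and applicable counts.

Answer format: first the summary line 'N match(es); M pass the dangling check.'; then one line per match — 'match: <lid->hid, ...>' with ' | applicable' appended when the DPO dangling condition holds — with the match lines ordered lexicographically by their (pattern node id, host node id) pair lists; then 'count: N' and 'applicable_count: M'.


2 match(es); 0 pass the dangling check.
match: 0->5, 1->2, 2->0, 3->1, 4->4
match: 0->11, 1->2, 2->0, 3->1, 4->5
count: 2
applicable_count: 0
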